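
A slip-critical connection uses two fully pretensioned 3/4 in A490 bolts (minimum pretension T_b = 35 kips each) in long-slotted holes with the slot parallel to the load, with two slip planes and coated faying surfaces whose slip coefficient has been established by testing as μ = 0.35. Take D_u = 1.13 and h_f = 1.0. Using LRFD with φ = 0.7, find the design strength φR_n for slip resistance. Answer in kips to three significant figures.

R_n = μ · D_u · h_f · T_b · n_s · n_b = 0.35 × 1.13 × 1.0 × 35 × 2 × 2 = 55.37 kips.
Design strength φR_n = 0.7 × 55.37 = 38.8 kips.

38.8 kips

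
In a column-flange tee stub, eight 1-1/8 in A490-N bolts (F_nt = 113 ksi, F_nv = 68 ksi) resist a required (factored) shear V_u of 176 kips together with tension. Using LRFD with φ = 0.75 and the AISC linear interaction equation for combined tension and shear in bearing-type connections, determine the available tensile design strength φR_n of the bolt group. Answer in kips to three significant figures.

584 kips

A_b = π·1.125²/4 = 0.994 in²; f_rv = 176 / (8 × 0.994) = 22.13 ksi.
F'_nt = 1.3 F_nt − (F_nt / φF_nv) f_rv = 1.3·113 − (113/(0.75·68))·22.13 = 97.86 ksi, capped at F_nt → F'_nt = 97.86 ksi.
R_n = F'_nt · A_b · n = 97.86 × 0.994 × 8 = 778.2 kips.
Design strength φR_n = 0.75 × 778.2 = 584 kips.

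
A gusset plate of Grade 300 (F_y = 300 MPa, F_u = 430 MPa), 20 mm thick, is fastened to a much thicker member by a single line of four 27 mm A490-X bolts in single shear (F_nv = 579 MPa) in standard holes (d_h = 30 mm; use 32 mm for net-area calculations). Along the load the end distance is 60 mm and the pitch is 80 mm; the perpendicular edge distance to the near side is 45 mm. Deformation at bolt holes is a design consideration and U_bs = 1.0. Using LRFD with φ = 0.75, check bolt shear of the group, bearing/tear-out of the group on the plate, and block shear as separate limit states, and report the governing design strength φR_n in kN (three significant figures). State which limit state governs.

915 kN (block shear governs)

Bolt shear: A_b = π·27²/4 = 572.6 mm²; R_n = 579 × 572.6 × 4 × 1 / 1000 = 1326 kN → 0.75 × 1326 = 995 kN.
Bearing: edge l_c = 45, r_n = 464.4 kN; interior l_c = 50, r_n = 516 kN; R_n = 464.4 + 3·516 = 2012 kN → 1510 kN.
Block shear: A_gv = 6000, A_nv = 3760, A_nt = 580 mm²; R_n = min(0.6F_uA_nv, 0.6F_yA_gv) + U_bs·F_u·A_nt = 1219 kN → 915 kN.
Block shear governs: 915 kN.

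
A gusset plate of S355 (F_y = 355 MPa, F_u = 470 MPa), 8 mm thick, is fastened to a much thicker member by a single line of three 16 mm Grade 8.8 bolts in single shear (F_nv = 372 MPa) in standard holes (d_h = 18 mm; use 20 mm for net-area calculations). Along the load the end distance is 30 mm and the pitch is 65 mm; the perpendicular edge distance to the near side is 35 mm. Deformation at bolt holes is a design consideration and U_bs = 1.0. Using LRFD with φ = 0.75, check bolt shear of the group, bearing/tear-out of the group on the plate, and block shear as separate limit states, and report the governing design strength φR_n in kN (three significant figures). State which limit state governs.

168 kN (bolt shear governs)

Bolt shear: A_b = π·16²/4 = 201.1 mm²; R_n = 372 × 201.1 × 3 × 1 / 1000 = 224.4 kN → 0.75 × 224.4 = 168 kN.
Bearing: edge l_c = 21, r_n = 94.75 kN; interior l_c = 47, r_n = 144.4 kN; R_n = 94.75 + 2·144.4 = 383.5 kN → 288 kN.
Block shear: A_gv = 1280, A_nv = 880, A_nt = 200 mm²; R_n = min(0.6F_uA_nv, 0.6F_yA_gv) + U_bs·F_u·A_nt = 342.2 kN → 257 kN.
Bolt shear governs: 168 kN.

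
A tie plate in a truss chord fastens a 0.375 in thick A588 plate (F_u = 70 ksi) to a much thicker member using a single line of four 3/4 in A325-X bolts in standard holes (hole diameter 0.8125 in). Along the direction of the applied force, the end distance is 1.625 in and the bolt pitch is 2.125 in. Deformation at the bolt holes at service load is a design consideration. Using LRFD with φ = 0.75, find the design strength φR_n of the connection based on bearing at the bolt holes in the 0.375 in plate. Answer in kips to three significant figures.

122 kips

Per bolt r_n = 1.2 l_c t F_u ≤ 2.4 d t F_u; upper limit = 2.4 × 0.75 × 0.375 × 70 = 47.25 kips.
Edge bolt: l_c = 1.625 − 0.8125/2 = 1.219 in → 1.2 × 1.219 × 0.375 × 70 = 38.39 → r_n = 38.39 kips.
Interior bolts: l_c = 2.125 − 0.8125 = 1.312 in → 1.2 × 1.312 × 0.375 × 70 = 41.34 → r_n = 41.34 kips.
R_n = 1 × 38.39 + 3 × 41.34 = 162.4 kips.
Design strength φR_n = 0.75 × 162.4 = 122 kips.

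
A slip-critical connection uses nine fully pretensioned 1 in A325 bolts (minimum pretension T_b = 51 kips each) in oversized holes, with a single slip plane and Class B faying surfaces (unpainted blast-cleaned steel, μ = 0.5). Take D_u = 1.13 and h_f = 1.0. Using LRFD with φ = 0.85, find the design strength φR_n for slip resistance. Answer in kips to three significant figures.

R_n = μ · D_u · h_f · T_b · n_s · n_b = 0.5 × 1.13 × 1.0 × 51 × 1 × 9 = 259.3 kips.
Design strength φR_n = 0.85 × 259.3 = 220 kips.

220 kips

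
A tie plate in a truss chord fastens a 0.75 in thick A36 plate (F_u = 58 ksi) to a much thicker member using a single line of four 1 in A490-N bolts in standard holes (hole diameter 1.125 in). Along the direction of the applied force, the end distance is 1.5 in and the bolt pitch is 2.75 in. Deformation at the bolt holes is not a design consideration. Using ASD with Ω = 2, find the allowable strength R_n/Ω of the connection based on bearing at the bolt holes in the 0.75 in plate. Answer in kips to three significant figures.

Per bolt r_n = 1.5 l_c t F_u ≤ 3.0 d t F_u; upper limit = 3.0 × 1 × 0.75 × 58 = 130.5 kips.
Edge bolt: l_c = 1.5 − 1.125/2 = 0.9375 in → 1.5 × 0.9375 × 0.75 × 58 = 61.17 → r_n = 61.17 kips.
Interior bolts: l_c = 2.75 − 1.125 = 1.625 in → 1.5 × 1.625 × 0.75 × 58 = 106 → r_n = 106 kips.
R_n = 1 × 61.17 + 3 × 106 = 379.3 kips.
Allowable strength R_n/Ω = 379.3 / 2 = 190 kips.

190 kips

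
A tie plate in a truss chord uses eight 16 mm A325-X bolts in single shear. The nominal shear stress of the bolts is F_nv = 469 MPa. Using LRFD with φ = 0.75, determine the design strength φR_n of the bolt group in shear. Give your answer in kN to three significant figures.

A_b = π × 16² / 4 = 201.1 mm².
R_n = F_nv · A_b · n · n_s = 469 × 201.1 × 8 × 1 / 1000 = 754.4 kN.
Design strength φR_n = 0.75 × 754.4 = 566 kN.

566 kN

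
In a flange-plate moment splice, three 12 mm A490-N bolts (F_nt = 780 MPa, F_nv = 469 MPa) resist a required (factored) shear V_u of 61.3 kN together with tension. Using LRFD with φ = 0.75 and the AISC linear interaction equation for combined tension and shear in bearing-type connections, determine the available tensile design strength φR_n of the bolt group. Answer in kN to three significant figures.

A_b = π·12²/4 = 113.1 mm²; f_rv = 61.3 × 1000 / (3 × 113.1) = 180.7 MPa.
F'_nt = 1.3 F_nt − (F_nt / φF_nv) f_rv = 1.3·780 − (780/(0.75·469))·180.7 = 613.4 MPa, capped at F_nt → F'_nt = 613.4 MPa.
R_n = F'_nt · A_b · n = 613.4 × 113.1 × 3 / 1000 = 208.1 kN.
Design strength φR_n = 0.75 × 208.1 = 156 kN.

156 kN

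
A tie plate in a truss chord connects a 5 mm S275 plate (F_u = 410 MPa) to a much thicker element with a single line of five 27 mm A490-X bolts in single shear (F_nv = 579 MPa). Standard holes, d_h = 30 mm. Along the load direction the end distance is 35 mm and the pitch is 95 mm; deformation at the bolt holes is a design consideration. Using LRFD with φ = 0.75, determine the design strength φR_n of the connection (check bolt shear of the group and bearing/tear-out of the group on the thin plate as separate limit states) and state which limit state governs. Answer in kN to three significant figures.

Bolt shear: A_b = π·27²/4 = 572.6 mm²; R_n = 579 × 572.6 × 5 × 1 / 1000 = 1658 kN → 0.75 × 1658 = 1240 kN.
Bearing (1.2 l_c t F_u ≤ 2.4 d t F_u): upper limit = 2.4·27·5·410 / 1000 = 132.8 kN.
  Edge l_c = 35 − 30/2 = 20 → r_n = 49.2 kN; interior l_c = 95 − 30 = 65 → r_n = 132.8 kN.
  R_n,bearing = 1·49.2 + 4·132.8 = 580.6 kN → 0.75 × 580.6 = 435 kN.
Bearing governs: 435 kN.

435 kN (bearing governs)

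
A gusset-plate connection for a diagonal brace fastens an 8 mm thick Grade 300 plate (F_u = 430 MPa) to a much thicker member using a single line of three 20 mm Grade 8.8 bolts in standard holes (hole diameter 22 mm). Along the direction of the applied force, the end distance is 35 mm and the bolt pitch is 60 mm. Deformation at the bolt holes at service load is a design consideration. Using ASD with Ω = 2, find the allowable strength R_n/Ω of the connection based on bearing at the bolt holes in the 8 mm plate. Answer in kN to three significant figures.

206 kN

Per bolt r_n = 1.2 l_c t F_u ≤ 2.4 d t F_u; upper limit = 2.4 × 20 × 8 × 430 / 1000 = 165.1 kN.
Edge bolt: l_c = 35 − 22/2 = 24 mm → 1.2 × 24 × 8 × 430 / 1000 = 99.07 → r_n = 99.07 kN.
Interior bolts: l_c = 60 − 22 = 38 mm → 1.2 × 38 × 8 × 430 / 1000 = 156.9 → r_n = 156.9 kN.
R_n = 1 × 99.07 + 2 × 156.9 = 412.8 kN.
Allowable strength R_n/Ω = 412.8 / 2 = 206 kN.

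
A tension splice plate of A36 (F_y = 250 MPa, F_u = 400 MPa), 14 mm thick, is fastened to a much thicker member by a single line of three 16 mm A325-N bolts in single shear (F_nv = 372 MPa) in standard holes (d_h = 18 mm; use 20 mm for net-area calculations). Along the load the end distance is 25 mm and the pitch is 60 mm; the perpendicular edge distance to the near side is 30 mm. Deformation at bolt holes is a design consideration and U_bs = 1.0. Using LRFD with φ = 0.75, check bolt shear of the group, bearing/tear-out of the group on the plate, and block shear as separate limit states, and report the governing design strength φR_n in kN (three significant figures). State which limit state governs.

Bolt shear: A_b = π·16²/4 = 201.1 mm²; R_n = 372 × 201.1 × 3 × 1 / 1000 = 224.4 kN → 0.75 × 224.4 = 168 kN.
Bearing: edge l_c = 16, r_n = 107.5 kN; interior l_c = 42, r_n = 215 kN; R_n = 107.5 + 2·215 = 537.6 kN → 403 kN.
Block shear: A_gv = 2030, A_nv = 1330, A_nt = 280 mm²; R_n = min(0.6F_uA_nv, 0.6F_yA_gv) + U_bs·F_u·A_nt = 416.5 kN → 312 kN.
Bolt shear governs: 168 kN.

168 kN (bolt shear governs)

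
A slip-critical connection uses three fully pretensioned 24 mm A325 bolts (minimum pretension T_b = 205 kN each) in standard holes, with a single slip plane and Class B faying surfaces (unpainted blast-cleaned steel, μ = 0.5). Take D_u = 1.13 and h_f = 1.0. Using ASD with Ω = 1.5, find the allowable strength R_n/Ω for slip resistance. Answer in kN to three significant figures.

232 kN

R_n = μ · D_u · h_f · T_b · n_s · n_b = 0.5 × 1.13 × 1.0 × 205 × 1 × 3 = 347.5 kN.
Allowable strength R_n/Ω = 347.5 / 1.5 = 232 kN.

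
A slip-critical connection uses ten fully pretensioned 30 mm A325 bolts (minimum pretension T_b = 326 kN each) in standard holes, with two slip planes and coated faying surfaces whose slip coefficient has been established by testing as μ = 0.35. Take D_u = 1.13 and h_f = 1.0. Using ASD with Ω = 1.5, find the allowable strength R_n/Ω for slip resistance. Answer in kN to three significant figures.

1720 kN

R_n = μ · D_u · h_f · T_b · n_s · n_b = 0.35 × 1.13 × 1.0 × 326 × 2 × 10 = 2579 kN.
Allowable strength R_n/Ω = 2579 / 1.5 = 1720 kN.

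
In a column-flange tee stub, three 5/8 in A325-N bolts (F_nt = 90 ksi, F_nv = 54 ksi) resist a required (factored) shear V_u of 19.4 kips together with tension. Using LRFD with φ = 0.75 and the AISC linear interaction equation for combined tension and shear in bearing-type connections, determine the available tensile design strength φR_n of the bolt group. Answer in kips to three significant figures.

48.4 kips

A_b = π·0.625²/4 = 0.3068 in²; f_rv = 19.4 / (3 × 0.3068) = 21.08 ksi.
F'_nt = 1.3 F_nt − (F_nt / φF_nv) f_rv = 1.3·90 − (90/(0.75·54))·21.08 = 70.16 ksi, capped at F_nt → F'_nt = 70.16 ksi.
R_n = F'_nt · A_b · n = 70.16 × 0.3068 × 3 = 64.57 kips.
Design strength φR_n = 0.75 × 64.57 = 48.4 kips.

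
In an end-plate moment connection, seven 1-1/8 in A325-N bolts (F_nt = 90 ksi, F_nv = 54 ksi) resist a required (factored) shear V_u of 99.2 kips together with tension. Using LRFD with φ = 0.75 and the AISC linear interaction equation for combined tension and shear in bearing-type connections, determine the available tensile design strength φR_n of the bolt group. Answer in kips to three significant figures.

A_b = π·1.125²/4 = 0.994 in²; f_rv = 99.2 / (7 × 0.994) = 14.26 ksi.
F'_nt = 1.3 F_nt − (F_nt / φF_nv) f_rv = 1.3·90 − (90/(0.75·54))·14.26 = 85.32 ksi, capped at F_nt → F'_nt = 85.32 ksi.
R_n = F'_nt · A_b · n = 85.32 × 0.994 × 7 = 593.7 kips.
Design strength φR_n = 0.75 × 593.7 = 445 kips.

445 kips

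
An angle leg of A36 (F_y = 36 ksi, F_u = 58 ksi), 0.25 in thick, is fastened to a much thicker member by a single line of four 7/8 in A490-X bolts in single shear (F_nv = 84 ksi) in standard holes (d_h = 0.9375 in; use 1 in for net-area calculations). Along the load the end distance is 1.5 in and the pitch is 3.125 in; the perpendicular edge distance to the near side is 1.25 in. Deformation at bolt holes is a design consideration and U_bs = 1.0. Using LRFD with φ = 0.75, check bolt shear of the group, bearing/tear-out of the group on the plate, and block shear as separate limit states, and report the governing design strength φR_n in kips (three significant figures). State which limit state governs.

Bolt shear: A_b = π·0.875²/4 = 0.6013 in²; R_n = 84 × 0.6013 × 4 × 1 = 202 kips → 0.75 × 202 = 152 kips.
Bearing: edge l_c = 1.031, r_n = 17.94 kips; interior l_c = 2.188, r_n = 30.45 kips; R_n = 17.94 + 3·30.45 = 109.3 kips → 82 kips.
Block shear: A_gv = 2.719, A_nv = 1.844, A_nt = 0.1875 in²; R_n = min(0.6F_uA_nv, 0.6F_yA_gv) + U_bs·F_u·A_nt = 69.6 kips → 52.2 kips.
Block shear governs: 52.2 kips.

52.2 kips (block shear governs)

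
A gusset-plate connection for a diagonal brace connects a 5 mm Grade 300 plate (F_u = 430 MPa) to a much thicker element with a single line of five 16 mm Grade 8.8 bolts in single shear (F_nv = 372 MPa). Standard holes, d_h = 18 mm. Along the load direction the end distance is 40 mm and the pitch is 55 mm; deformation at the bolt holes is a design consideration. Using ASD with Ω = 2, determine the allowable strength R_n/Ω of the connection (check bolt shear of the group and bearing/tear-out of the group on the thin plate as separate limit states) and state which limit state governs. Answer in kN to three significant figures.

187 kN (bolt shear governs)

Bolt shear: A_b = π·16²/4 = 201.1 mm²; R_n = 372 × 201.1 × 5 × 1 / 1000 = 374 kN → 374 / 2 = 187 kN.
Bearing (1.2 l_c t F_u ≤ 2.4 d t F_u): upper limit = 2.4·16·5·430 / 1000 = 82.56 kN.
  Edge l_c = 40 − 18/2 = 31 → r_n = 79.98 kN; interior l_c = 55 − 18 = 37 → r_n = 82.56 kN.
  R_n,bearing = 1·79.98 + 4·82.56 = 410.2 kN → 410.2 / 2 = 205 kN.
Bolt shear governs: 187 kN.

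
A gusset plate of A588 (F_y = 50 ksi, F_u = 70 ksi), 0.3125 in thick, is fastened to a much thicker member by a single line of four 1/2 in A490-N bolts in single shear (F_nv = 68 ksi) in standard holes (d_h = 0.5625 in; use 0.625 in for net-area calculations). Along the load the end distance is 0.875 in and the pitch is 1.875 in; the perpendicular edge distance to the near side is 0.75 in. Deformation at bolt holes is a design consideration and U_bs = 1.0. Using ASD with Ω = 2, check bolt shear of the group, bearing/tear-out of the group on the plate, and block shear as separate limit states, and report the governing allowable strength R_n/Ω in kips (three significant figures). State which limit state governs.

Bolt shear: A_b = π·0.5²/4 = 0.1963 in²; R_n = 68 × 0.1963 × 4 × 1 = 53.41 kips → 53.41 / 2 = 26.7 kips.
Bearing: edge l_c = 0.5938, r_n = 15.59 kips; interior l_c = 1.312, r_n = 26.25 kips; R_n = 15.59 + 3·26.25 = 94.34 kips → 47.2 kips.
Block shear: A_gv = 2.031, A_nv = 1.348, A_nt = 0.1367 in²; R_n = min(0.6F_uA_nv, 0.6F_yA_gv) + U_bs·F_u·A_nt = 66.17 kips → 33.1 kips.
Bolt shear governs: 26.7 kips.

26.7 kips (bolt shear governs)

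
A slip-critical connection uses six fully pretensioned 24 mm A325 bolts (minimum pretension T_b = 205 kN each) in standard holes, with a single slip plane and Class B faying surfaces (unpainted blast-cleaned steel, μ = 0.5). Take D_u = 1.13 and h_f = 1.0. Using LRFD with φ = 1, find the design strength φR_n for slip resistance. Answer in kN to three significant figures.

695 kN

R_n = μ · D_u · h_f · T_b · n_s · n_b = 0.5 × 1.13 × 1.0 × 205 × 1 × 6 = 694.9 kN.
Design strength φR_n = 1 × 694.9 = 695 kN.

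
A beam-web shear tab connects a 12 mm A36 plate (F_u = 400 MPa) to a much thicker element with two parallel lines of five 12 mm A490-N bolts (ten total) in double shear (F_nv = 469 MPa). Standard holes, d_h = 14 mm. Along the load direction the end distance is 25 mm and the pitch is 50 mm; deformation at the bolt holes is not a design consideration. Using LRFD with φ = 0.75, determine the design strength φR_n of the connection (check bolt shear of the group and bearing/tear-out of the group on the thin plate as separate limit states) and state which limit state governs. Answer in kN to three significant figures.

796 kN (bolt shear governs)

Bolt shear: A_b = π·12²/4 = 113.1 mm²; R_n = 469 × 113.1 × 10 × 2 / 1000 = 1061 kN → 0.75 × 1061 = 796 kN.
Bearing (1.5 l_c t F_u ≤ 3.0 d t F_u): upper limit = 3.0·12·12·400 / 1000 = 172.8 kN.
  Edge l_c = 25 − 14/2 = 18 → r_n = 129.6 kN; interior l_c = 50 − 14 = 36 → r_n = 172.8 kN.
  R_n,bearing = 2·129.6 + 8·172.8 = 1642 kN → 0.75 × 1642 = 1230 kN.
Bolt shear governs: 796 kN.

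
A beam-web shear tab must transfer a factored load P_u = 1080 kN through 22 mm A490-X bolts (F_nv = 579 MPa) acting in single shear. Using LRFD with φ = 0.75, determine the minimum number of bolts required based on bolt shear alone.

7 bolts

A_b = π·22²/4 = 380.1 mm².
Per-bolt design strength φR_n = 0.75 × 579 × 380.1 × 1 / 1000 = 165.1 kN.
n ≥ 1080 / 165.1 = 6.543 → use 7 bolts.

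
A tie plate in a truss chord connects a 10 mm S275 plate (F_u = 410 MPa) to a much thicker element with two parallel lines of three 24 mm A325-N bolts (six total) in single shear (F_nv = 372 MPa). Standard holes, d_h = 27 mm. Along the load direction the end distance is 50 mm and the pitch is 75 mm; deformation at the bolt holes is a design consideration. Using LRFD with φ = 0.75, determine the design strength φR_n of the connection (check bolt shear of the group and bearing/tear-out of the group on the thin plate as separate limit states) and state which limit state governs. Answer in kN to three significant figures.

Bolt shear: A_b = π·24²/4 = 452.4 mm²; R_n = 372 × 452.4 × 6 × 1 / 1000 = 1010 kN → 0.75 × 1010 = 757 kN.
Bearing (1.2 l_c t F_u ≤ 2.4 d t F_u): upper limit = 2.4·24·10·410 / 1000 = 236.2 kN.
  Edge l_c = 50 − 27/2 = 36.5 → r_n = 179.6 kN; interior l_c = 75 − 27 = 48 → r_n = 236.2 kN.
  R_n,bearing = 2·179.6 + 4·236.2 = 1304 kN → 0.75 × 1304 = 978 kN.
Bolt shear governs: 757 kN.

757 kN (bolt shear governs)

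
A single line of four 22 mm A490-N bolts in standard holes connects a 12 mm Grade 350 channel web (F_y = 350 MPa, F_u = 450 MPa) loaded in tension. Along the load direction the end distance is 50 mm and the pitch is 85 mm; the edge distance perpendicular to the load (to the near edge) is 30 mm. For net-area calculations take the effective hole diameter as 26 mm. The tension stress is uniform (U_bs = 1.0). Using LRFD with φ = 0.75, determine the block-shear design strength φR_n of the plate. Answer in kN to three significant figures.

589 kN

Shear plane L_v = 50 + 3·85 = 305 mm; A_gv = 305 × 12 = 3660 mm².
A_nv = (305 − 3.5·26) × 12 = 2568 mm².
A_nt = (30 − 0.5·26) × 12 = 204 mm².
0.6 F_u A_nv = 693.4 kN; 0.6 F_y A_gv = 768.6 kN → shear rupture governs the shear term.
R_n = 693.4 + 1.0 × 450 × 204 / 1000 = 785.2 kN.
Design strength φR_n = 0.75 × 785.2 = 589 kN.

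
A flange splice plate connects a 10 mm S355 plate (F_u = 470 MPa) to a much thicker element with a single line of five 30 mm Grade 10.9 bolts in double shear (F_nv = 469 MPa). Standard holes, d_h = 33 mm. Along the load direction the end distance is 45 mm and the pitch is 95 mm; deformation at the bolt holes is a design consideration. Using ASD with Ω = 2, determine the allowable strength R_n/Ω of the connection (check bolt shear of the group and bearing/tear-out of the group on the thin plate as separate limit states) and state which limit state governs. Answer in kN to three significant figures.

Bolt shear: A_b = π·30²/4 = 706.9 mm²; R_n = 469 × 706.9 × 5 × 2 / 1000 = 3315 kN → 3315 / 2 = 1660 kN.
Bearing (1.2 l_c t F_u ≤ 2.4 d t F_u): upper limit = 2.4·30·10·470 / 1000 = 338.4 kN.
  Edge l_c = 45 − 33/2 = 28.5 → r_n = 160.7 kN; interior l_c = 95 − 33 = 62 → r_n = 338.4 kN.
  R_n,bearing = 1·160.7 + 4·338.4 = 1514 kN → 1514 / 2 = 757 kN.
Bearing governs: 757 kN.

757 kN (bearing governs)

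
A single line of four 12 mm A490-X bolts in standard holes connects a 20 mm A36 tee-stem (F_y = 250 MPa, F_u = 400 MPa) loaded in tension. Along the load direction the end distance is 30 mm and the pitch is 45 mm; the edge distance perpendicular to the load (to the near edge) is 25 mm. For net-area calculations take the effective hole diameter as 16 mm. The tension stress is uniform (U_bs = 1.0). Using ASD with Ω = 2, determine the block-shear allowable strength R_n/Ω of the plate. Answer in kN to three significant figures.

316 kN

Shear plane L_v = 30 + 3·45 = 165 mm; A_gv = 165 × 20 = 3300 mm².
A_nv = (165 − 3.5·16) × 20 = 2180 mm².
A_nt = (25 − 0.5·16) × 20 = 340 mm².
0.6 F_u A_nv = 523.2 kN; 0.6 F_y A_gv = 495 kN → shear yielding governs the shear term.
R_n = 495 + 1.0 × 400 × 340 / 1000 = 631 kN.
Allowable strength R_n/Ω = 631 / 2 = 316 kN.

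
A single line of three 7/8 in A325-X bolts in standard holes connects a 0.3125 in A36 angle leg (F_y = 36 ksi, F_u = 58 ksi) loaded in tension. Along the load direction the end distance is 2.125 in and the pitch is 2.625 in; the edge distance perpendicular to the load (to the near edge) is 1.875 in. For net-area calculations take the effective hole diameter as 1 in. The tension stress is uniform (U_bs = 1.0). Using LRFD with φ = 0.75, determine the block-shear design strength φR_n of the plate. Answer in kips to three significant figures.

56 kips

Shear plane L_v = 2.125 + 2·2.625 = 7.375 in; A_gv = 7.375 × 0.3125 = 2.305 in².
A_nv = (7.375 − 2.5·1) × 0.3125 = 1.523 in².
A_nt = (1.875 − 0.5·1) × 0.3125 = 0.4297 in².
0.6 F_u A_nv = 53.02 kips; 0.6 F_y A_gv = 49.78 kips → shear yielding governs the shear term.
R_n = 49.78 + 1.0 × 58 × 0.4297 = 74.7 kips.
Design strength φR_n = 0.75 × 74.7 = 56 kips.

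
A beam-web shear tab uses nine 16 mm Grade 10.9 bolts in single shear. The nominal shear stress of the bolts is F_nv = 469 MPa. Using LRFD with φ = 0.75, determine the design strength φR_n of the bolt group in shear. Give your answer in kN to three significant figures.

A_b = π × 16² / 4 = 201.1 mm².
R_n = F_nv · A_b · n · n_s = 469 × 201.1 × 9 × 1 / 1000 = 848.7 kN.
Design strength φR_n = 0.75 × 848.7 = 637 kN.

637 kN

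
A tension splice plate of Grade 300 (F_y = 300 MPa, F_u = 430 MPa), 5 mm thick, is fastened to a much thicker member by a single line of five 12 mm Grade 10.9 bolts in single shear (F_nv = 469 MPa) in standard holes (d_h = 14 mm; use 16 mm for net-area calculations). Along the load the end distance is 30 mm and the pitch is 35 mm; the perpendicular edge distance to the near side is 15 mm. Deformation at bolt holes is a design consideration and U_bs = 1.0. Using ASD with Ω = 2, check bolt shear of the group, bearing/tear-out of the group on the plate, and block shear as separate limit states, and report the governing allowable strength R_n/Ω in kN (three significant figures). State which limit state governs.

Bolt shear: A_b = π·12²/4 = 113.1 mm²; R_n = 469 × 113.1 × 5 × 1 / 1000 = 265.2 kN → 265.2 / 2 = 133 kN.
Bearing: edge l_c = 23, r_n = 59.34 kN; interior l_c = 21, r_n = 54.18 kN; R_n = 59.34 + 4·54.18 = 276.1 kN → 138 kN.
Block shear: A_gv = 850, A_nv = 490, A_nt = 35 mm²; R_n = min(0.6F_uA_nv, 0.6F_yA_gv) + U_bs·F_u·A_nt = 141.5 kN → 70.7 kN.
Block shear governs: 70.7 kN.

70.7 kN (block shear governs)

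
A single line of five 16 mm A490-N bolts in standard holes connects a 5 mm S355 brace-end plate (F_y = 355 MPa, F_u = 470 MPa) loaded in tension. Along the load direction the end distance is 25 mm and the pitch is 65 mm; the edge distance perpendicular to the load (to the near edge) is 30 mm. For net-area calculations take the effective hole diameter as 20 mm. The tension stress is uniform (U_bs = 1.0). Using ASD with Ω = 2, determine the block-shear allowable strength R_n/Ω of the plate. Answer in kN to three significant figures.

Shear plane L_v = 25 + 4·65 = 285 mm; A_gv = 285 × 5 = 1425 mm².
A_nv = (285 − 4.5·20) × 5 = 975 mm².
A_nt = (30 − 0.5·20) × 5 = 100 mm².
0.6 F_u A_nv = 274.9 kN; 0.6 F_y A_gv = 303.5 kN → shear rupture governs the shear term.
R_n = 274.9 + 1.0 × 470 × 100 / 1000 = 321.9 kN.
Allowable strength R_n/Ω = 321.9 / 2 = 161 kN.

161 kN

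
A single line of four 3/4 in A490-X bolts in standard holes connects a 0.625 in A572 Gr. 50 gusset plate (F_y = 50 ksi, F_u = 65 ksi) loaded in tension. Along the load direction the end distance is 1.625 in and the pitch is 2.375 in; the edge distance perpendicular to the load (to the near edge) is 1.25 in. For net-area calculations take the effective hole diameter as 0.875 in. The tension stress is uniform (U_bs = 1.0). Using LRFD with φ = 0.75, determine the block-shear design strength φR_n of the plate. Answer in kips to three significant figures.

129 kips

Shear plane L_v = 1.625 + 3·2.375 = 8.75 in; A_gv = 8.75 × 0.625 = 5.469 in².
A_nv = (8.75 − 3.5·0.875) × 0.625 = 3.555 in².
A_nt = (1.25 − 0.5·0.875) × 0.625 = 0.5078 in².
0.6 F_u A_nv = 138.6 kips; 0.6 F_y A_gv = 164.1 kips → shear rupture governs the shear term.
R_n = 138.6 + 1.0 × 65 × 0.5078 = 171.6 kips.
Design strength φR_n = 0.75 × 171.6 = 129 kips.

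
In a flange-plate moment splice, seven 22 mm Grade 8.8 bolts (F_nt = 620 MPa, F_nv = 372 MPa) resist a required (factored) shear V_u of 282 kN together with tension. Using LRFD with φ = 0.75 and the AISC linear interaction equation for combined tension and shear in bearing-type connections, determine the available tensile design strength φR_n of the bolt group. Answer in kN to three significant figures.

1140 kN

A_b = π·22²/4 = 380.1 mm²; f_rv = 282 × 1000 / (7 × 380.1) = 106 MPa.
F'_nt = 1.3 F_nt − (F_nt / φF_nv) f_rv = 1.3·620 − (620/(0.75·372))·106 = 570.5 MPa, capped at F_nt → F'_nt = 570.5 MPa.
R_n = F'_nt · A_b · n = 570.5 × 380.1 × 7 / 1000 = 1518 kN.
Design strength φR_n = 0.75 × 1518 = 1140 kN.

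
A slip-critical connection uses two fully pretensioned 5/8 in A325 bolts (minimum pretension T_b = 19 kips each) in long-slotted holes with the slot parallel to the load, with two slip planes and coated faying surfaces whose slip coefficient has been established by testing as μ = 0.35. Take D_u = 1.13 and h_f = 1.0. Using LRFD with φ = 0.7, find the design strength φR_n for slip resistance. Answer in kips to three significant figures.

21 kips

R_n = μ · D_u · h_f · T_b · n_s · n_b = 0.35 × 1.13 × 1.0 × 19 × 2 × 2 = 30.06 kips.
Design strength φR_n = 0.7 × 30.06 = 21 kips.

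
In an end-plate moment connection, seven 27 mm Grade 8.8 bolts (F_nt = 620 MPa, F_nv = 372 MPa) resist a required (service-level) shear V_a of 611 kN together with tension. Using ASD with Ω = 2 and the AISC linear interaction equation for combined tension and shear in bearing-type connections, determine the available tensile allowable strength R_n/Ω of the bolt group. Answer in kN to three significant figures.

A_b = π·27²/4 = 572.6 mm²; f_rv = 611 × 1000 / (7 × 572.6) = 152.4 MPa.
F'_nt = 1.3 F_nt − (Ω F_nt / F_nv) f_rv = 1.3·620 − (2·620/372)·152.4 = 297.8 MPa, capped at F_nt → F'_nt = 297.8 MPa.
R_n = F'_nt · A_b · n = 297.8 × 572.6 × 7 / 1000 = 1194 kN.
Allowable strength R_n/Ω = 1194 / 2 = 597 kN.

597 kN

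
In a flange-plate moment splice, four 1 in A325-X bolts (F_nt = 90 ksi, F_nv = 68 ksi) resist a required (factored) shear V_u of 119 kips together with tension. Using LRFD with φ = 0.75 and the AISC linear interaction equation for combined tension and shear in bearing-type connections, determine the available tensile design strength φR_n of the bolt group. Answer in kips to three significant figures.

A_b = π·1²/4 = 0.7854 in²; f_rv = 119 / (4 × 0.7854) = 37.88 ksi.
F'_nt = 1.3 F_nt − (F_nt / φF_nv) f_rv = 1.3·90 − (90/(0.75·68))·37.88 = 50.15 ksi, capped at F_nt → F'_nt = 50.15 ksi.
R_n = F'_nt · A_b · n = 50.15 × 0.7854 × 4 = 157.6 kips.
Design strength φR_n = 0.75 × 157.6 = 118 kips.

118 kips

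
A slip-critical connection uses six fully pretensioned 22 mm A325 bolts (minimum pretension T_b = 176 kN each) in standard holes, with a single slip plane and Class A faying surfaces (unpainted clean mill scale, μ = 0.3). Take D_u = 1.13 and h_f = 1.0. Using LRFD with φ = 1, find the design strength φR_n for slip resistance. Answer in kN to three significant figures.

358 kN

R_n = μ · D_u · h_f · T_b · n_s · n_b = 0.3 × 1.13 × 1.0 × 176 × 1 × 6 = 358 kN.
Design strength φR_n = 1 × 358 = 358 kN.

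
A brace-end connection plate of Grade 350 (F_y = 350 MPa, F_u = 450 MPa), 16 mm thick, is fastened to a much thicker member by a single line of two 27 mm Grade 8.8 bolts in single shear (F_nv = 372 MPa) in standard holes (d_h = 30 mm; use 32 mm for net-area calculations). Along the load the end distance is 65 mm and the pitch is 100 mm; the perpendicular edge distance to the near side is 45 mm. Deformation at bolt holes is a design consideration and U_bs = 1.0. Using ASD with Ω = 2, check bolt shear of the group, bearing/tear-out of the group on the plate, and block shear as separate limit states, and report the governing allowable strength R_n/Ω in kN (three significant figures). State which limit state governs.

Bolt shear: A_b = π·27²/4 = 572.6 mm²; R_n = 372 × 572.6 × 2 × 1 / 1000 = 426 kN → 426 / 2 = 213 kN.
Bearing: edge l_c = 50, r_n = 432 kN; interior l_c = 70, r_n = 466.6 kN; R_n = 432 + 1·466.6 = 898.6 kN → 449 kN.
Block shear: A_gv = 2640, A_nv = 1872, A_nt = 464 mm²; R_n = min(0.6F_uA_nv, 0.6F_yA_gv) + U_bs·F_u·A_nt = 714.2 kN → 357 kN.
Bolt shear governs: 213 kN.

213 kN (bolt shear governs)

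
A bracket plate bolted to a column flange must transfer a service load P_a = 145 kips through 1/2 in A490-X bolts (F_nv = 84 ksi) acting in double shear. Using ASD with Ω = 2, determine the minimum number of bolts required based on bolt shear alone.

A_b = π·0.5²/4 = 0.1963 in².
Per-bolt allowable strength R_n/Ω = 84 × 0.1963 × 2 / 2 = 16.49 kips.
n ≥ 145 / 16.49 = 8.791 → use 9 bolts.

9 bolts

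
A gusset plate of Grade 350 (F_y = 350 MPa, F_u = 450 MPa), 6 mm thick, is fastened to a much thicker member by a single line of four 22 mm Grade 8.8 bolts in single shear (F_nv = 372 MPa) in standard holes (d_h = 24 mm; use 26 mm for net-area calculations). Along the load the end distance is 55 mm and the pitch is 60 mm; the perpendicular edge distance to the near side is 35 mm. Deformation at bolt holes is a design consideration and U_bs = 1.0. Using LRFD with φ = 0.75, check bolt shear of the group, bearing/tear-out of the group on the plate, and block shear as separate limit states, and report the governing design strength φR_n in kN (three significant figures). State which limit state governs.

220 kN (block shear governs)

Bolt shear: A_b = π·22²/4 = 380.1 mm²; R_n = 372 × 380.1 × 4 × 1 / 1000 = 565.6 kN → 0.75 × 565.6 = 424 kN.
Bearing: edge l_c = 43, r_n = 139.3 kN; interior l_c = 36, r_n = 116.6 kN; R_n = 139.3 + 3·116.6 = 489.2 kN → 367 kN.
Block shear: A_gv = 1410, A_nv = 864, A_nt = 132 mm²; R_n = min(0.6F_uA_nv, 0.6F_yA_gv) + U_bs·F_u·A_nt = 292.7 kN → 220 kN.
Block shear governs: 220 kN.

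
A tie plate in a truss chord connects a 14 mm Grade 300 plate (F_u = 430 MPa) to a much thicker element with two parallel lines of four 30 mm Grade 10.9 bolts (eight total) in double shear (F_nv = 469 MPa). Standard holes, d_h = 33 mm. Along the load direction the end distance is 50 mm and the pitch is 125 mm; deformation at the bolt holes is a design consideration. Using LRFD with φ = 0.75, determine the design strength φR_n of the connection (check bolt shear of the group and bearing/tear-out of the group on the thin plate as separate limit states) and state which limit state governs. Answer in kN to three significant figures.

2310 kN (bearing governs)

Bolt shear: A_b = π·30²/4 = 706.9 mm²; R_n = 469 × 706.9 × 8 × 2 / 1000 = 5304 kN → 0.75 × 5304 = 3980 kN.
Bearing (1.2 l_c t F_u ≤ 2.4 d t F_u): upper limit = 2.4·30·14·430 / 1000 = 433.4 kN.
  Edge l_c = 50 − 33/2 = 33.5 → r_n = 242 kN; interior l_c = 125 − 33 = 92 → r_n = 433.4 kN.
  R_n,bearing = 2·242 + 6·433.4 = 3085 kN → 0.75 × 3085 = 2310 kN.
Bearing governs: 2310 kN.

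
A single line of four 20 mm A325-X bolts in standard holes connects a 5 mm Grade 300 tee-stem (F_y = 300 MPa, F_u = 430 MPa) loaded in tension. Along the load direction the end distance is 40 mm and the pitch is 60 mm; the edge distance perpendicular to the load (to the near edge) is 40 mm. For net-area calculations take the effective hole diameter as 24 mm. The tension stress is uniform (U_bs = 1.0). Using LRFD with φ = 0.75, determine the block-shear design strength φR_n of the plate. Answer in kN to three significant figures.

Shear plane L_v = 40 + 3·60 = 220 mm; A_gv = 220 × 5 = 1100 mm².
A_nv = (220 − 3.5·24) × 5 = 680 mm².
A_nt = (40 − 0.5·24) × 5 = 140 mm².
0.6 F_u A_nv = 175.4 kN; 0.6 F_y A_gv = 198 kN → shear rupture governs the shear term.
R_n = 175.4 + 1.0 × 430 × 140 / 1000 = 235.6 kN.
Design strength φR_n = 0.75 × 235.6 = 177 kN.

177 kN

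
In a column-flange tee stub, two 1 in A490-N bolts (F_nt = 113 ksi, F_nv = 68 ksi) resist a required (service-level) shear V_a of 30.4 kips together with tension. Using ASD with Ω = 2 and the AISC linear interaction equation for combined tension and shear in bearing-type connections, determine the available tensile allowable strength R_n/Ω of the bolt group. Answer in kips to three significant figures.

A_b = π·1²/4 = 0.7854 in²; f_rv = 30.4 / (2 × 0.7854) = 19.35 ksi.
F'_nt = 1.3 F_nt − (Ω F_nt / F_nv) f_rv = 1.3·113 − (2·113/68)·19.35 = 82.58 ksi, capped at F_nt → F'_nt = 82.58 ksi.
R_n = F'_nt · A_b · n = 82.58 × 0.7854 × 2 = 129.7 kips.
Allowable strength R_n/Ω = 129.7 / 2 = 64.9 kips.

64.9 kips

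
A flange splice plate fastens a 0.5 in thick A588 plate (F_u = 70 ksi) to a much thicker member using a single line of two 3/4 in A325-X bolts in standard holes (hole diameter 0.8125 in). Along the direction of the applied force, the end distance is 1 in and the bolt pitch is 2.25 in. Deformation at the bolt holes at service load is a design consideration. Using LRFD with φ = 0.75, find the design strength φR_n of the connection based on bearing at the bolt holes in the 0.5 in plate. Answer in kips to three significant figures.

Per bolt r_n = 1.2 l_c t F_u ≤ 2.4 d t F_u; upper limit = 2.4 × 0.75 × 0.5 × 70 = 63 kips.
Edge bolt: l_c = 1 − 0.8125/2 = 0.5938 in → 1.2 × 0.5938 × 0.5 × 70 = 24.94 → r_n = 24.94 kips.
Interior bolts: l_c = 2.25 − 0.8125 = 1.438 in → 1.2 × 1.438 × 0.5 × 70 = 60.37 → r_n = 60.37 kips.
R_n = 1 × 24.94 + 1 × 60.37 = 85.31 kips.
Design strength φR_n = 0.75 × 85.31 = 64 kips.

64 kips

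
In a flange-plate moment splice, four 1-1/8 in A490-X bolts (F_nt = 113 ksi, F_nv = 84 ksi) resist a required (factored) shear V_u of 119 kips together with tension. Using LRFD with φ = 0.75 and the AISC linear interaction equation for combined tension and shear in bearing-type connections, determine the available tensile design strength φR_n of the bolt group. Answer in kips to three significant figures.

A_b = π·1.125²/4 = 0.994 in²; f_rv = 119 / (4 × 0.994) = 29.93 ksi.
F'_nt = 1.3 F_nt − (F_nt / φF_nv) f_rv = 1.3·113 − (113/(0.75·84))·29.93 = 93.22 ksi, capped at F_nt → F'_nt = 93.22 ksi.
R_n = F'_nt · A_b · n = 93.22 × 0.994 × 4 = 370.6 kips.
Design strength φR_n = 0.75 × 370.6 = 278 kips.

278 kips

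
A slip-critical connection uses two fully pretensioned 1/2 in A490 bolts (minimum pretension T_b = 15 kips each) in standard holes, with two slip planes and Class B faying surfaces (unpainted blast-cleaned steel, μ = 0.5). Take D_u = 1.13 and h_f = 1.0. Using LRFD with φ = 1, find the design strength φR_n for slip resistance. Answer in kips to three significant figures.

R_n = μ · D_u · h_f · T_b · n_s · n_b = 0.5 × 1.13 × 1.0 × 15 × 2 × 2 = 33.9 kips.
Design strength φR_n = 1 × 33.9 = 33.9 kips.

33.9 kips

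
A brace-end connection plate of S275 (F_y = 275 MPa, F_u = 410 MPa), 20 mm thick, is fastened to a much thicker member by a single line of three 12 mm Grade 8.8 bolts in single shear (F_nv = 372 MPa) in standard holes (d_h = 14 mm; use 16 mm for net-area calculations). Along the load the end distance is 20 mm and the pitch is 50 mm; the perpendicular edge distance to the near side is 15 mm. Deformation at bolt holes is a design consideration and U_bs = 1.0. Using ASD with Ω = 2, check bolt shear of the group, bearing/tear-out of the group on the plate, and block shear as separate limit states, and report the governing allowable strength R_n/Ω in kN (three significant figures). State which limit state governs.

63.1 kN (bolt shear governs)

Bolt shear: A_b = π·12²/4 = 113.1 mm²; R_n = 372 × 113.1 × 3 × 1 / 1000 = 126.2 kN → 126.2 / 2 = 63.1 kN.
Bearing: edge l_c = 13, r_n = 127.9 kN; interior l_c = 36, r_n = 236.2 kN; R_n = 127.9 + 2·236.2 = 600.2 kN → 300 kN.
Block shear: A_gv = 2400, A_nv = 1600, A_nt = 140 mm²; R_n = min(0.6F_uA_nv, 0.6F_yA_gv) + U_bs·F_u·A_nt = 451 kN → 226 kN.
Bolt shear governs: 63.1 kN.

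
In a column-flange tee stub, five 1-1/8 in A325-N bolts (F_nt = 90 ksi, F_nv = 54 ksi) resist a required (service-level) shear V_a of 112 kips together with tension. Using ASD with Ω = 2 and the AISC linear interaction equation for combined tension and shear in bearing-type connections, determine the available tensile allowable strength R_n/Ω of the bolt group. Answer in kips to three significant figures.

104 kips

A_b = π·1.125²/4 = 0.994 in²; f_rv = 112 / (5 × 0.994) = 22.53 ksi.
F'_nt = 1.3 F_nt − (Ω F_nt / F_nv) f_rv = 1.3·90 − (2·90/54)·22.53 = 41.88 ksi, capped at F_nt → F'_nt = 41.88 ksi.
R_n = F'_nt · A_b · n = 41.88 × 0.994 × 5 = 208.2 kips.
Allowable strength R_n/Ω = 208.2 / 2 = 104 kips.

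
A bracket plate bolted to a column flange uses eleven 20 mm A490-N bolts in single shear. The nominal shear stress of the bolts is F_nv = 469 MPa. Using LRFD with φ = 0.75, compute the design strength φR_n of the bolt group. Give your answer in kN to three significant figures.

1220 kN

A_b = π × 20² / 4 = 314.2 mm².
R_n = F_nv · A_b · n · n_s = 469 × 314.2 × 11 × 1 / 1000 = 1621 kN.
Design strength φR_n = 0.75 × 1621 = 1220 kN.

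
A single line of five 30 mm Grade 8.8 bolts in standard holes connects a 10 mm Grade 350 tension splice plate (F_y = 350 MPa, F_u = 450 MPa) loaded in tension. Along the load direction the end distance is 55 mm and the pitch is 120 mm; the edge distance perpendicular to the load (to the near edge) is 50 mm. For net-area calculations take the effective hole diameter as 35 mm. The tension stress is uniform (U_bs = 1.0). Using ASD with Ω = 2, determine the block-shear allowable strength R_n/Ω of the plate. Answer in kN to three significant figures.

Shear plane L_v = 55 + 4·120 = 535 mm; A_gv = 535 × 10 = 5350 mm².
A_nv = (535 − 4.5·35) × 10 = 3775 mm².
A_nt = (50 − 0.5·35) × 10 = 325 mm².
0.6 F_u A_nv = 1019 kN; 0.6 F_y A_gv = 1124 kN → shear rupture governs the shear term.
R_n = 1019 + 1.0 × 450 × 325 / 1000 = 1166 kN.
Allowable strength R_n/Ω = 1166 / 2 = 583 kN.

583 kN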